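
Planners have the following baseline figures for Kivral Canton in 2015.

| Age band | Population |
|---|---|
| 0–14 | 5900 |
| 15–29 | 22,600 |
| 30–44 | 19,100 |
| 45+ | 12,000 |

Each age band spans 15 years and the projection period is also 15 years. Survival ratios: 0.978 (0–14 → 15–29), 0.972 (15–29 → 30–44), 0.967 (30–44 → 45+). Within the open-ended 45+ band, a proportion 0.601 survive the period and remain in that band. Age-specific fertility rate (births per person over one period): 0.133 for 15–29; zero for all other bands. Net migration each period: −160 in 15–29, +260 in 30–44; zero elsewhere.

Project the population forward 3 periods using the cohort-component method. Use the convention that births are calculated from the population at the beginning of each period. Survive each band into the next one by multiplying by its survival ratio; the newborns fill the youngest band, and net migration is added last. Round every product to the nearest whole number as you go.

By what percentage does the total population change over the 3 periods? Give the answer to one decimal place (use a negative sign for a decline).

Period 1.
Births: 22600 × 0.133 = 3006
15–29: 5900 × 0.978 = 5770
30–44: 22600 × 0.972 = 21967
45+: 19100 × 0.967 + 12000 × 0.601 = 18470 + 7212 = 25682
Net migration: 15–29 − 160 → 5610; 30–44 + 260 → 22227
→ [3006, 5610, 22227, 25682]
Period 2.
Births: 5610 × 0.133 = 746
15–29: 3006 × 0.978 = 2940
30–44: 5610 × 0.972 = 5453
45+: 22227 × 0.967 + 25682 × 0.601 = 21494 + 15435 = 36929
Net migration: 15–29 − 160 → 2780; 30–44 + 260 → 5713
→ [746, 2780, 5713, 36929]
Period 3.
Births: 2780 × 0.133 = 370
15–29: 746 × 0.978 = 730
30–44: 2780 × 0.972 = 2702
45+: 5713 × 0.967 + 36929 × 0.601 = 5524 + 22194 = 27718
Net migration: 15–29 − 160 → 570; 30–44 + 260 → 2962
→ [370, 570, 2962, 27718]
Total: 59600 → 31620; change = -27980; percentage change = -46.9%

-46.9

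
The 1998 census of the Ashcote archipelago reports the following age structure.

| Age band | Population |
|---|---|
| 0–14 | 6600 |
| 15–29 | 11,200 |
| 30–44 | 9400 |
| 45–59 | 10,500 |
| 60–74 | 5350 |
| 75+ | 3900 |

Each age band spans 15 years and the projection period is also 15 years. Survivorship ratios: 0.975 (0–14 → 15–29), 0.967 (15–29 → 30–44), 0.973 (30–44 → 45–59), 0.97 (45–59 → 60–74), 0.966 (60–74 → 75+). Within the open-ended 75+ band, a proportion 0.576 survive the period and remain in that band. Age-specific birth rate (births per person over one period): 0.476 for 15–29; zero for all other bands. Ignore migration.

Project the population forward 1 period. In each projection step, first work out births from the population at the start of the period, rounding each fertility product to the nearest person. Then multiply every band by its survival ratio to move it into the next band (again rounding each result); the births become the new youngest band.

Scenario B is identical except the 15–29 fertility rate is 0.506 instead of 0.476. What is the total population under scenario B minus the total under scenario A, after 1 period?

Let band 1 be 0–14 through band 6 = 75+.
— Period 1 —
Births: 11200 × 0.476 = 5331
Band 2: 6600 × 0.975 = 6435
Band 3: 11200 × 0.967 = 10830
Band 4: 9400 × 0.973 = 9146
Band 5: 10500 × 0.97 = 10185
Band 6: 5350 × 0.966 + 3900 × 0.576 = 5168 + 2246 = 7414
Population now: 0–14=5331, 15–29=6435, 30–44=10830, 45–59=9146, 60–74=10185, 75+=7414
Scenario A total after 1 period: 49341
Scenario B projection —
— Period 1 —
Births: 11200 × 0.506 = 5667
Band 2: 6600 × 0.975 = 6435
Band 3: 11200 × 0.967 = 10830
Band 4: 9400 × 0.973 = 9146
Band 5: 10500 × 0.97 = 10185
Band 6: 5350 × 0.966 + 3900 × 0.576 = 5168 + 2246 = 7414
Population now: 0–14=5667, 15–29=6435, 30–44=10830, 45–59=9146, 60–74=10185, 75+=7414
Scenario B total after 1 period: 49677
Difference B − A = 49677 − 49341 = 336

336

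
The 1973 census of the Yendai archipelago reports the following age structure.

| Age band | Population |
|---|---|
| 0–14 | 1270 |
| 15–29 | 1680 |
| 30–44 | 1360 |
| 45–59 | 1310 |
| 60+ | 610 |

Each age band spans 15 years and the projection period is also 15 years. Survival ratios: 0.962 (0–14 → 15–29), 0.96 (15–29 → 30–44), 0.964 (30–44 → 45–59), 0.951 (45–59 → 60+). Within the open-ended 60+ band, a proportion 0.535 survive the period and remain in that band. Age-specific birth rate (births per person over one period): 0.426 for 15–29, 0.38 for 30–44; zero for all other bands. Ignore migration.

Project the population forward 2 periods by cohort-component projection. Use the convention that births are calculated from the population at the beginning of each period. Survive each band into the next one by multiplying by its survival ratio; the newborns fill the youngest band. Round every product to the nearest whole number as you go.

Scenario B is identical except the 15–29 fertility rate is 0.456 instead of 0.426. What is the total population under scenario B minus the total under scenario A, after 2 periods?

(Bands numbered youngest = 1 to oldest = 5.)
Period 1:
Births: 1680 × 0.426 = 716 ; 1360 × 0.38 = 517 — total 1233
Band 2: 1270 × 0.962 = 1222
Band 3: 1680 × 0.96 = 1613
Band 4: 1360 × 0.964 = 1311
Band 5: 1310 × 0.951 + 610 × 0.535 = 1246 + 326 = 1572
Giving 1233 / 1222 / 1613 / 1311 / 1572.
Period 2:
Births: 1222 × 0.426 = 521 ; 1613 × 0.38 = 613 — total 1134
Band 2: 1233 × 0.962 = 1186
Band 3: 1222 × 0.96 = 1173
Band 4: 1613 × 0.964 = 1555
Band 5: 1311 × 0.951 + 1572 × 0.535 = 1247 + 841 = 2088
Giving 1134 / 1186 / 1173 / 1555 / 2088.
Scenario A total after 2 periods: 7136
Scenario B projection —
Period 1:
Births: 1680 × 0.456 = 766 ; 1360 × 0.38 = 517 — total 1283
Band 2: 1270 × 0.962 = 1222
Band 3: 1680 × 0.96 = 1613
Band 4: 1360 × 0.964 = 1311
Band 5: 1310 × 0.951 + 610 × 0.535 = 1246 + 326 = 1572
Giving 1283 / 1222 / 1613 / 1311 / 1572.
Period 2:
Births: 1222 × 0.456 = 557 ; 1613 × 0.38 = 613 — total 1170
Band 2: 1283 × 0.962 = 1234
Band 3: 1222 × 0.96 = 1173
Band 4: 1613 × 0.964 = 1555
Band 5: 1311 × 0.951 + 1572 × 0.535 = 1247 + 841 = 2088
Giving 1170 / 1234 / 1173 / 1555 / 2088.
Scenario B total after 2 periods: 7220
Difference B − A = 7220 − 7136 = 84

84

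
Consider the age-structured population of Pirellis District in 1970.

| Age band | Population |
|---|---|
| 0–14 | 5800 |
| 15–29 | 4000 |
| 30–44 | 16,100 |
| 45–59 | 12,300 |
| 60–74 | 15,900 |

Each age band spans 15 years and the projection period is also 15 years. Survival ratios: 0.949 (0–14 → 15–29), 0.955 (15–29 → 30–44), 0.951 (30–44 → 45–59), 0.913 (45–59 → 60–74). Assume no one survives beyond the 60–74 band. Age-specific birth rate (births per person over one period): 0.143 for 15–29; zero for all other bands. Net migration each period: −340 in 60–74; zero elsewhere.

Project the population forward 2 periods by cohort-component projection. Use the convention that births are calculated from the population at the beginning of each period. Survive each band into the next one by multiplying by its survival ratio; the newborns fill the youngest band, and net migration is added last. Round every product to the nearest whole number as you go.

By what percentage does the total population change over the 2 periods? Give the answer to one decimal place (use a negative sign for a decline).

-55.9

— Period 1 —
Births: 4000 * 0.143 = 572
15–29: 5800 * 0.949 = 5504
30–44: 4000 * 0.955 = 3820
45–59: 16100 * 0.951 = 15311
60–74: 12300 * 0.913 = 11230
Net migration: 60–74 − 340 → 10890
Population now: 0–14=572, 15–29=5504, 30–44=3820, 45–59=15311, 60–74=10890
— Period 2 —
Births: 5504 * 0.143 = 787
15–29: 572 * 0.949 = 543
30–44: 5504 * 0.955 = 5256
45–59: 3820 * 0.951 = 3633
60–74: 15311 * 0.913 = 13979
Net migration: 60–74 − 340 → 13639
Population now: 0–14=787, 15–29=543, 30–44=5256, 45–59=3633, 60–74=13639
Total: 54100 → 23858; change = -30242; percentage change = -55.9%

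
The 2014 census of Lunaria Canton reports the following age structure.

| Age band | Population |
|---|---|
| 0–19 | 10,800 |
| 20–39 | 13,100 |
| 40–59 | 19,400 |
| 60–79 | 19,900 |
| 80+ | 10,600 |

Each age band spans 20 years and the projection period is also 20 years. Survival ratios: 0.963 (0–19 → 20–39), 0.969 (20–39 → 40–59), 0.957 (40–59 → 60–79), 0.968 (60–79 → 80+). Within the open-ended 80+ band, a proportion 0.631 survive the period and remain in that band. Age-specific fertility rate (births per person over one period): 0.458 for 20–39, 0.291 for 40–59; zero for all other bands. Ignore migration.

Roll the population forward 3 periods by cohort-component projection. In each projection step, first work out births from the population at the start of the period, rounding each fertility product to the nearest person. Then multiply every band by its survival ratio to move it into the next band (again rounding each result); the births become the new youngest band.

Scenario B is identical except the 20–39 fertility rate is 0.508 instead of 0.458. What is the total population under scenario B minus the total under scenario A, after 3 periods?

1994

After projecting period 1:
Births: 13100 * 0.458 = 6000  |  19400 * 0.291 = 5645 — total 11645
20–39: 10800 * 0.963 = 10400
40–59: 13100 * 0.969 = 12694
60–79: 19400 * 0.957 = 18566
80+: 19900 * 0.968 + 10600 * 0.631 = 19263 + 6689 = 25952
Giving 11645 / 10400 / 12694 / 18566 / 25952.
After projecting period 2:
Births: 10400 * 0.458 = 4763  |  12694 * 0.291 = 3694 — total 8457
20–39: 11645 * 0.963 = 11214
40–59: 10400 * 0.969 = 10078
60–79: 12694 * 0.957 = 12148
80+: 18566 * 0.968 + 25952 * 0.631 = 17972 + 16376 = 34348
Giving 8457 / 11214 / 10078 / 12148 / 34348.
After projecting period 3:
Births: 11214 * 0.458 = 5136  |  10078 * 0.291 = 2933 — total 8069
20–39: 8457 * 0.963 = 8144
40–59: 11214 * 0.969 = 10866
60–79: 10078 * 0.957 = 9645
80+: 12148 * 0.968 + 34348 * 0.631 = 11759 + 21674 = 33433
Giving 8069 / 8144 / 10866 / 9645 / 33433.
Scenario A total after 3 periods: 70157
Scenario B projection —
After projecting period 1:
Births: 13100 * 0.508 = 6655  |  19400 * 0.291 = 5645 — total 12300
20–39: 10800 * 0.963 = 10400
40–59: 13100 * 0.969 = 12694
60–79: 19400 * 0.957 = 18566
80+: 19900 * 0.968 + 10600 * 0.631 = 19263 + 6689 = 25952
Giving 12300 / 10400 / 12694 / 18566 / 25952.
After projecting period 2:
Births: 10400 * 0.508 = 5283  |  12694 * 0.291 = 3694 — total 8977
20–39: 12300 * 0.963 = 11845
40–59: 10400 * 0.969 = 10078
60–79: 12694 * 0.957 = 12148
80+: 18566 * 0.968 + 25952 * 0.631 = 17972 + 16376 = 34348
Giving 8977 / 11845 / 10078 / 12148 / 34348.
After projecting period 3:
Births: 11845 * 0.508 = 6017  |  10078 * 0.291 = 2933 — total 8950
20–39: 8977 * 0.963 = 8645
40–59: 11845 * 0.969 = 11478
60–79: 10078 * 0.957 = 9645
80+: 12148 * 0.968 + 34348 * 0.631 = 11759 + 21674 = 33433
Giving 8950 / 8645 / 11478 / 9645 / 33433.
Scenario B total after 3 periods: 72151
Difference B − A = 72151 − 70157 = 1994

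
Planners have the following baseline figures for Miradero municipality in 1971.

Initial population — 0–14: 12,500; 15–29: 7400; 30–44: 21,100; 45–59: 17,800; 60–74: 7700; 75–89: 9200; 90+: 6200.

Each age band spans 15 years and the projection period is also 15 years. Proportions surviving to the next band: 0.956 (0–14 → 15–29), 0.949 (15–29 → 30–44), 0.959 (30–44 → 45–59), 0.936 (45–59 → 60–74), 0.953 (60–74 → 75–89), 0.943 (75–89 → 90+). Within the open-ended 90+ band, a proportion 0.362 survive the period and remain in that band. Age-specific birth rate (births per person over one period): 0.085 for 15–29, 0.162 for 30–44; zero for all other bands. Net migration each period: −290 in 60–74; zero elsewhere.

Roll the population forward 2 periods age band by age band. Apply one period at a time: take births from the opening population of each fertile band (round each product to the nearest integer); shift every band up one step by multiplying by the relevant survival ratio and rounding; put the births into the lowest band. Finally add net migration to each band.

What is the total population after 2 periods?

69224

Period 1:
Births: 7400 × 0.085 = 629, 21100 × 0.162 = 3418 — total 4047
15–29: 12500 × 0.956 = 11950
30–44: 7400 × 0.949 = 7023
45–59: 21100 × 0.959 = 20235
60–74: 17800 × 0.936 = 16661
75–89: 7700 × 0.953 = 7338
90+: 9200 × 0.943 + 6200 × 0.362 = 8676 + 2244 = 10920
Net migration: 60–74 − 290 → 16371
Giving 4047 / 11950 / 7023 / 20235 / 16371 / 7338 / 10920.
Period 2:
Births: 11950 × 0.085 = 1016, 7023 × 0.162 = 1138 — total 2154
15–29: 4047 × 0.956 = 3869
30–44: 11950 × 0.949 = 11341
45–59: 7023 × 0.959 = 6735
60–74: 20235 × 0.936 = 18940
75–89: 16371 × 0.953 = 15602
90+: 7338 × 0.943 + 10920 × 0.362 = 6920 + 3953 = 10873
Net migration: 60–74 − 290 → 18650
Giving 2154 / 3869 / 11341 / 6735 / 18650 / 15602 / 10873.
Total after period 2: 2154 + 3869 + 11341 + 6735 + 18650 + 15602 + 10873 = 69224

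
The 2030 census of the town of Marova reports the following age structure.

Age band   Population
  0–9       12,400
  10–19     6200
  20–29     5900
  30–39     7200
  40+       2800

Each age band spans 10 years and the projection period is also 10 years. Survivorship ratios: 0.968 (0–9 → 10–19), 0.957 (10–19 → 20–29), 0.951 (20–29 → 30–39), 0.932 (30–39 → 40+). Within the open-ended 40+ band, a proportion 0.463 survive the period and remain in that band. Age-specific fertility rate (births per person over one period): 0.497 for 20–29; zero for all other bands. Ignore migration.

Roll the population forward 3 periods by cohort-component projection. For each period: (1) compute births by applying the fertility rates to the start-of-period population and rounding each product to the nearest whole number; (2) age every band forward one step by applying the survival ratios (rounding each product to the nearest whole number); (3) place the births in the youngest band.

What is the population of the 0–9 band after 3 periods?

Let band 1 be 0–9 through band 5 = 40+.
After projecting period 1:
Births: 5900 * 0.497 = 2932
Band 2: 12400 * 0.968 = 12003
Band 3: 6200 * 0.957 = 5933
Band 4: 5900 * 0.951 = 5611
Band 5: 7200 * 0.932 + 2800 * 0.463 = 6710 + 1296 = 8006
Giving 2932 / 12003 / 5933 / 5611 / 8006.
After projecting period 2:
Births: 5933 * 0.497 = 2949
Band 2: 2932 * 0.968 = 2838
Band 3: 12003 * 0.957 = 11487
Band 4: 5933 * 0.951 = 5642
Band 5: 5611 * 0.932 + 8006 * 0.463 = 5229 + 3707 = 8936
Giving 2949 / 2838 / 11487 / 5642 / 8936.
After projecting period 3:
Births: 11487 * 0.497 = 5709
Band 2: 2949 * 0.968 = 2855
Band 3: 2838 * 0.957 = 2716
Band 4: 11487 * 0.951 = 10924
Band 5: 5642 * 0.932 + 8936 * 0.463 = 5258 + 4137 = 9395
Giving 5709 / 2855 / 2716 / 10924 / 9395.

5709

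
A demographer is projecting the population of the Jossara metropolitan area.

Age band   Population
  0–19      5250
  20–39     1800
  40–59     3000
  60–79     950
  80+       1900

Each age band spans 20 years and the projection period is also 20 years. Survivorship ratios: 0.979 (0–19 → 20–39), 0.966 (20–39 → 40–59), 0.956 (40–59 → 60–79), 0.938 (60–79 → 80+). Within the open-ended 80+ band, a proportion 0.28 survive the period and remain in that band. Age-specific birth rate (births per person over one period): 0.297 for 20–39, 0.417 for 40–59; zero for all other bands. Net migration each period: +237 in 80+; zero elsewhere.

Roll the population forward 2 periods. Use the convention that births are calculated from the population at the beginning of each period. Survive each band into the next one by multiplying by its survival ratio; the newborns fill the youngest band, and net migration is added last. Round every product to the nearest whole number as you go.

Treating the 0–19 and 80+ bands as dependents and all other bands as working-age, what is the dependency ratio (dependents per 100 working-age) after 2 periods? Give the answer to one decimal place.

67.4

Period 1.
Births: 1800 × 0.297 = 535  |  3000 × 0.417 = 1251 — total 1786
20–39: 5250 × 0.979 = 5140
40–59: 1800 × 0.966 = 1739
60–79: 3000 × 0.956 = 2868
80+: 950 × 0.938 + 1900 × 0.28 = 891 + 532 = 1423
Net migration: 80+ + 237 → 1660
Population now: 0–19=1786, 20–39=5140, 40–59=1739, 60–79=2868, 80+=1660
Period 2.
Births: 5140 × 0.297 = 1527  |  1739 × 0.417 = 725 — total 2252
20–39: 1786 × 0.979 = 1748
40–59: 5140 × 0.966 = 4965
60–79: 1739 × 0.956 = 1662
80+: 2868 × 0.938 + 1660 × 0.28 = 2690 + 465 = 3155
Net migration: 80+ + 237 → 3392
Population now: 0–19=2252, 20–39=1748, 40–59=4965, 60–79=1662, 80+=3392
Dependents (band 0–19 + band 80+) = 2252 + 3392 = 5644; working-age = 8375; ratio = 5644/8375 × 100 = 67.4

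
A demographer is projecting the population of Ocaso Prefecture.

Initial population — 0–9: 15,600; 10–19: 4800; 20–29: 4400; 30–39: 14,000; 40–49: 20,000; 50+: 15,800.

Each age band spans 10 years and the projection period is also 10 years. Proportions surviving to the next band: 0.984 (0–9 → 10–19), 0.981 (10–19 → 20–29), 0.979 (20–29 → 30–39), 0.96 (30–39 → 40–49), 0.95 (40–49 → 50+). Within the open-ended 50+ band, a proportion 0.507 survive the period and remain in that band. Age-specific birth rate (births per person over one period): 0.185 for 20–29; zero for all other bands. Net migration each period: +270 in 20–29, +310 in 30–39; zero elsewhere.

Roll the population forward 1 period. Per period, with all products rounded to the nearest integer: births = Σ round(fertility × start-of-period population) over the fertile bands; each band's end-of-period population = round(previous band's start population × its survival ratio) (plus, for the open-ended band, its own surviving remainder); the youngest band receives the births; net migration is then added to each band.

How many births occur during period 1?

Numbering the bands 1..6 from youngest to oldest:
Period 1.
Births: 4400 × 0.185 = 814
Band 2: 15600 × 0.984 = 15350
Band 3: 4800 × 0.981 = 4709
Band 4: 4400 × 0.979 = 4308
Band 5: 14000 × 0.96 = 13440
Band 6: 20000 × 0.95 + 15800 × 0.507 = 19000 + 8011 = 27011
Net migration: Band 3 + 270 → 4979; Band 4 + 310 → 4618
End of period: [814, 15350, 4979, 4618, 13440, 27011]

814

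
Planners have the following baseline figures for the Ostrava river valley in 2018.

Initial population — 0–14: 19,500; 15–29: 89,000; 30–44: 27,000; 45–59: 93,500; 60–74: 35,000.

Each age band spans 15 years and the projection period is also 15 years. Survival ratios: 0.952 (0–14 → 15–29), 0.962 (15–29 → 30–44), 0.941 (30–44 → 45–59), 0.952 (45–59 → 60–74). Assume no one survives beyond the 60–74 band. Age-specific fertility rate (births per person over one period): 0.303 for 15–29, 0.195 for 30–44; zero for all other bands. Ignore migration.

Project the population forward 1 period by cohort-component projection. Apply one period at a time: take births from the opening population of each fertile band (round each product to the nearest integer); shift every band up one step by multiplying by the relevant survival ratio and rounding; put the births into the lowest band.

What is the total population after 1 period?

After projecting period 1:
Births: 89000 × 0.303 = 26967 ; 27000 × 0.195 = 5265 — total 32232
15–29: 19500 × 0.952 = 18564
30–44: 89000 × 0.962 = 85618
45–59: 27000 × 0.941 = 25407
60–74: 93500 × 0.952 = 89012
→ [32232, 18564, 85618, 25407, 89012]
Total after period 1: 32232 + 18564 + 85618 + 25407 + 89012 = 250833

250833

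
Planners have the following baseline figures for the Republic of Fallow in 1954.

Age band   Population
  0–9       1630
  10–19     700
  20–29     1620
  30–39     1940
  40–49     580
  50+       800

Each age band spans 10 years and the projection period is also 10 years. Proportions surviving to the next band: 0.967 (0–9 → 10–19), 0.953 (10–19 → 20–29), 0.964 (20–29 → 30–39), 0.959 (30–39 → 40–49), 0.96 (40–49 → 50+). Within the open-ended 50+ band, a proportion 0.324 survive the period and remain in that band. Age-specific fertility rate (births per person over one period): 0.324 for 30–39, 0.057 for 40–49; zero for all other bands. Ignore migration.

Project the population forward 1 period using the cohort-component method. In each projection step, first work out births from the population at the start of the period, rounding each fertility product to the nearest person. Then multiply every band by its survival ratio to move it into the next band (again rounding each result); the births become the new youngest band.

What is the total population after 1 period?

7143

[period 1]
Births: 1940 * 0.324 = 629, 580 * 0.057 = 33 — total 662
10–19: 1630 * 0.967 = 1576
20–29: 700 * 0.953 = 667
30–39: 1620 * 0.964 = 1562
40–49: 1940 * 0.959 = 1860
50+: 580 * 0.96 + 800 * 0.324 = 557 + 259 = 816
Giving 662 / 1576 / 667 / 1562 / 1860 / 816.
Total after period 1: 662 + 1576 + 667 + 1562 + 1860 + 816 = 7143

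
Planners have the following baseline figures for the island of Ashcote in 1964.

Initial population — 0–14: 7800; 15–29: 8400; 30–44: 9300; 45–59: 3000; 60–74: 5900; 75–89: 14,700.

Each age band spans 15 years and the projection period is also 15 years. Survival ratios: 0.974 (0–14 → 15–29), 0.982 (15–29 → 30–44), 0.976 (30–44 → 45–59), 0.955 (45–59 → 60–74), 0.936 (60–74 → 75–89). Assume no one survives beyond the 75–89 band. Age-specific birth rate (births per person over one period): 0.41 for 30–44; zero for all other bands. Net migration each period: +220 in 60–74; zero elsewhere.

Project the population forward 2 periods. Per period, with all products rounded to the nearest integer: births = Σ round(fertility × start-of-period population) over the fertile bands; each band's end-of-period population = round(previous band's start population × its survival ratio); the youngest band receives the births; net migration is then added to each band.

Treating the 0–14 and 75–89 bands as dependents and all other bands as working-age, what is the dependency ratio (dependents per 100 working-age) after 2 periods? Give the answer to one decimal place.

22.3

Call the bands 1 to 6, youngest first.
[period 1]
Births: 9300 * 0.41 = 3813
Band 2: 7800 * 0.974 = 7597
Band 3: 8400 * 0.982 = 8249
Band 4: 9300 * 0.976 = 9077
Band 5: 3000 * 0.955 = 2865
Band 6: 5900 * 0.936 = 5522
Net migration: Band 5 + 220 → 3085
Population now: 0–14=3813, 15–29=7597, 30–44=8249, 45–59=9077, 60–74=3085, 75–89=5522
[period 2]
Births: 8249 * 0.41 = 3382
Band 2: 3813 * 0.974 = 3714
Band 3: 7597 * 0.982 = 7460
Band 4: 8249 * 0.976 = 8051
Band 5: 9077 * 0.955 = 8669
Band 6: 3085 * 0.936 = 2888
Net migration: Band 5 + 220 → 8889
Population now: 0–14=3382, 15–29=3714, 30–44=7460, 45–59=8051, 60–74=8889, 75–89=2888
Dependents (band 0–14 + band 75–89) = 3382 + 2888 = 6270; working-age = 28114; ratio = 6270/28114 × 100 = 22.3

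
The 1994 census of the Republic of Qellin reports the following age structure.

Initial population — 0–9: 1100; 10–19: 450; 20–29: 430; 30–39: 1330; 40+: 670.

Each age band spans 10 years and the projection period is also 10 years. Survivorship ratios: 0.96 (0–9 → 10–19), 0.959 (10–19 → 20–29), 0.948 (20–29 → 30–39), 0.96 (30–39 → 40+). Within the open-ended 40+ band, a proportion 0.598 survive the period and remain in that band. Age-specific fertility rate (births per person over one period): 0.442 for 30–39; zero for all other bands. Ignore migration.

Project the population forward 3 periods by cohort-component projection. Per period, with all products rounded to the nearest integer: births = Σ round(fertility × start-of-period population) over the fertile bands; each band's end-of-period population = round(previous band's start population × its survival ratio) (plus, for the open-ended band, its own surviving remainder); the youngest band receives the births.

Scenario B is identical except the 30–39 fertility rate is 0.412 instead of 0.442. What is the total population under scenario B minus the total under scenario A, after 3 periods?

[period 1]
Births: 1330 × 0.442 = 588
10–19: 1100 × 0.96 = 1056
20–29: 450 × 0.959 = 432
30–39: 430 × 0.948 = 408
40+: 1330 × 0.96 + 670 × 0.598 = 1277 + 401 = 1678
Population now: 0–9=588, 10–19=1056, 20–29=432, 30–39=408, 40+=1678
[period 2]
Births: 408 × 0.442 = 180
10–19: 588 × 0.96 = 564
20–29: 1056 × 0.959 = 1013
30–39: 432 × 0.948 = 410
40+: 408 × 0.96 + 1678 × 0.598 = 392 + 1003 = 1395
Population now: 0–9=180, 10–19=564, 20–29=1013, 30–39=410, 40+=1395
[period 3]
Births: 410 × 0.442 = 181
10–19: 180 × 0.96 = 173
20–29: 564 × 0.959 = 541
30–39: 1013 × 0.948 = 960
40+: 410 × 0.96 + 1395 × 0.598 = 394 + 834 = 1228
Population now: 0–9=181, 10–19=173, 20–29=541, 30–39=960, 40+=1228
Scenario A total after 3 periods: 3083
Scenario B projection —
[period 1]
Births: 1330 × 0.412 = 548
10–19: 1100 × 0.96 = 1056
20–29: 450 × 0.959 = 432
30–39: 430 × 0.948 = 408
40+: 1330 × 0.96 + 670 × 0.598 = 1277 + 401 = 1678
Population now: 0–9=548, 10–19=1056, 20–29=432, 30–39=408, 40+=1678
[period 2]
Births: 408 × 0.412 = 168
10–19: 548 × 0.96 = 526
20–29: 1056 × 0.959 = 1013
30–39: 432 × 0.948 = 410
40+: 408 × 0.96 + 1678 × 0.598 = 392 + 1003 = 1395
Population now: 0–9=168, 10–19=526, 20–29=1013, 30–39=410, 40+=1395
[period 3]
Births: 410 × 0.412 = 169
10–19: 168 × 0.96 = 161
20–29: 526 × 0.959 = 504
30–39: 1013 × 0.948 = 960
40+: 410 × 0.96 + 1395 × 0.598 = 394 + 834 = 1228
Population now: 0–9=169, 10–19=161, 20–29=504, 30–39=960, 40+=1228
Scenario B total after 3 periods: 3022
Difference B − A = 3022 − 3083 = -61

-61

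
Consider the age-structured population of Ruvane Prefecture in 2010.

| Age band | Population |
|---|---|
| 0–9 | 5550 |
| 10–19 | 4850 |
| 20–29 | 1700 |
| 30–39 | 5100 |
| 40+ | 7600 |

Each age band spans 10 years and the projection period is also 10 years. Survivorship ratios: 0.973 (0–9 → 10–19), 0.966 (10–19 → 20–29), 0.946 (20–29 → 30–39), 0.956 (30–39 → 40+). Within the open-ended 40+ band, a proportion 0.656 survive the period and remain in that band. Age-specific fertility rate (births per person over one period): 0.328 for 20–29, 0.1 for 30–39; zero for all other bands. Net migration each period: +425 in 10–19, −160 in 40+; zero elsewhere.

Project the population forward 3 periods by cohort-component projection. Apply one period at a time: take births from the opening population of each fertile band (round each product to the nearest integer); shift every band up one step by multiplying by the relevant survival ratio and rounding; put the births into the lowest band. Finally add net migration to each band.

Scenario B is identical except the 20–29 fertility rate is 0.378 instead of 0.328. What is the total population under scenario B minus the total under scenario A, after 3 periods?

Numbering the bands 1..5 from youngest to oldest:
After projecting period 1:
Births: 1700 * 0.328 = 558 ; 5100 * 0.1 = 510 → 1068
Band 2: 5550 * 0.973 = 5400
Band 3: 4850 * 0.966 = 4685
Band 4: 1700 * 0.946 = 1608
Band 5: 5100 * 0.956 + 7600 * 0.656 = 4876 + 4986 = 9862
Net migration: Band 2 + 425 → 5825; Band 5 − 160 → 9702
→ [1068, 5825, 4685, 1608, 9702]
After projecting period 2:
Births: 4685 * 0.328 = 1537 ; 1608 * 0.1 = 161 → 1698
Band 2: 1068 * 0.973 = 1039
Band 3: 5825 * 0.966 = 5627
Band 4: 4685 * 0.946 = 4432
Band 5: 1608 * 0.956 + 9702 * 0.656 = 1537 + 6365 = 7902
Net migration: Band 2 + 425 → 1464; Band 5 − 160 → 7742
→ [1698, 1464, 5627, 4432, 7742]
After projecting period 3:
Births: 5627 * 0.328 = 1846 ; 4432 * 0.1 = 443 → 2289
Band 2: 1698 * 0.973 = 1652
Band 3: 1464 * 0.966 = 1414
Band 4: 5627 * 0.946 = 5323
Band 5: 4432 * 0.956 + 7742 * 0.656 = 4237 + 5079 = 9316
Net migration: Band 2 + 425 → 2077; Band 5 − 160 → 9156
→ [2289, 2077, 1414, 5323, 9156]
Scenario A total after 3 periods: 20259
Scenario B projection —
After projecting period 1:
Births: 1700 * 0.378 = 643 ; 5100 * 0.1 = 510 → 1153
Band 2: 5550 * 0.973 = 5400
Band 3: 4850 * 0.966 = 4685
Band 4: 1700 * 0.946 = 1608
Band 5: 5100 * 0.956 + 7600 * 0.656 = 4876 + 4986 = 9862
Net migration: Band 2 + 425 → 5825; Band 5 − 160 → 9702
→ [1153, 5825, 4685, 1608, 9702]
After projecting period 2:
Births: 4685 * 0.378 = 1771 ; 1608 * 0.1 = 161 → 1932
Band 2: 1153 * 0.973 = 1122
Band 3: 5825 * 0.966 = 5627
Band 4: 4685 * 0.946 = 4432
Band 5: 1608 * 0.956 + 9702 * 0.656 = 1537 + 6365 = 7902
Net migration: Band 2 + 425 → 1547; Band 5 − 160 → 7742
→ [1932, 1547, 5627, 4432, 7742]
After projecting period 3:
Births: 5627 * 0.378 = 2127 ; 4432 * 0.1 = 443 → 2570
Band 2: 1932 * 0.973 = 1880
Band 3: 1547 * 0.966 = 1494
Band 4: 5627 * 0.946 = 5323
Band 5: 4432 * 0.956 + 7742 * 0.656 = 4237 + 5079 = 9316
Net migration: Band 2 + 425 → 2305; Band 5 − 160 → 9156
→ [2570, 2305, 1494, 5323, 9156]
Scenario B total after 3 periods: 20848
Difference B − A = 20848 − 20259 = 589

589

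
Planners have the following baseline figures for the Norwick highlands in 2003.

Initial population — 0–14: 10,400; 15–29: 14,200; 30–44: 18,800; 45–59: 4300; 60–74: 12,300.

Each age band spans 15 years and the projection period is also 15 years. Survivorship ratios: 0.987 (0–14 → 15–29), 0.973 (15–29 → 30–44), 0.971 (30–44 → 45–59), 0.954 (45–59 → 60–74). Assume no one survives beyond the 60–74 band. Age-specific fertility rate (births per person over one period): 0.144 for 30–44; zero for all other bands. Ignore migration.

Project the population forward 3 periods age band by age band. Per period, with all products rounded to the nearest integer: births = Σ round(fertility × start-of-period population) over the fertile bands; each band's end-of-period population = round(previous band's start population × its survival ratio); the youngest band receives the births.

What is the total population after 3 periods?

Call the bands 1 to 5, youngest first.
— Period 1 —
Births: 18800 * 0.144 = 2707
Band 2: 10400 * 0.987 = 10265
Band 3: 14200 * 0.973 = 13817
Band 4: 18800 * 0.971 = 18255
Band 5: 4300 * 0.954 = 4102
→ [2707, 10265, 13817, 18255, 4102]
— Period 2 —
Births: 13817 * 0.144 = 1990
Band 2: 2707 * 0.987 = 2672
Band 3: 10265 * 0.973 = 9988
Band 4: 13817 * 0.971 = 13416
Band 5: 18255 * 0.954 = 17415
→ [1990, 2672, 9988, 13416, 17415]
— Period 3 —
Births: 9988 * 0.144 = 1438
Band 2: 1990 * 0.987 = 1964
Band 3: 2672 * 0.973 = 2600
Band 4: 9988 * 0.971 = 9698
Band 5: 13416 * 0.954 = 12799
→ [1438, 1964, 2600, 9698, 12799]
Total after period 3: 1438 + 1964 + 2600 + 9698 + 12799 = 28499

28499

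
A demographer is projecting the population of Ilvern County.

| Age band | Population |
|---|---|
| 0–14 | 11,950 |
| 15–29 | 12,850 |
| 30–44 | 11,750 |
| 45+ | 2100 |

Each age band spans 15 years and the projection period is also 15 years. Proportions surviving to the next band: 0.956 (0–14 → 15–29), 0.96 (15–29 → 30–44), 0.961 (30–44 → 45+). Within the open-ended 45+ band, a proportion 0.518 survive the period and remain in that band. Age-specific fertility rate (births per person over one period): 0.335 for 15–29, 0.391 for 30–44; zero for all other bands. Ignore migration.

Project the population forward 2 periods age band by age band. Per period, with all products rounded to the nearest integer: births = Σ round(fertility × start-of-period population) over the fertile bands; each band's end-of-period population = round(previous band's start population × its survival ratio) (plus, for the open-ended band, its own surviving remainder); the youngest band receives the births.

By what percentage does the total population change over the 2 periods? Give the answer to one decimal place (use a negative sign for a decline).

20.0

Call the bands 1 to 4, youngest first.
Period 1.
Births: 12850 × 0.335 = 4305  |  11750 × 0.391 = 4594 ⇒ total 8899
Band 2: 11950 × 0.956 = 11424
Band 3: 12850 × 0.96 = 12336
Band 4: 11750 × 0.961 + 2100 × 0.518 = 11292 + 1088 = 12380
Population now: 0–14=8899, 15–29=11424, 30–44=12336, 45+=12380
Period 2.
Births: 11424 × 0.335 = 3827  |  12336 × 0.391 = 4823 ⇒ total 8650
Band 2: 8899 × 0.956 = 8507
Band 3: 11424 × 0.96 = 10967
Band 4: 12336 × 0.961 + 12380 × 0.518 = 11855 + 6413 = 18268
Population now: 0–14=8650, 15–29=8507, 30–44=10967, 45+=18268
Total: 38650 → 46392; change = 7742; percentage change = 20.0%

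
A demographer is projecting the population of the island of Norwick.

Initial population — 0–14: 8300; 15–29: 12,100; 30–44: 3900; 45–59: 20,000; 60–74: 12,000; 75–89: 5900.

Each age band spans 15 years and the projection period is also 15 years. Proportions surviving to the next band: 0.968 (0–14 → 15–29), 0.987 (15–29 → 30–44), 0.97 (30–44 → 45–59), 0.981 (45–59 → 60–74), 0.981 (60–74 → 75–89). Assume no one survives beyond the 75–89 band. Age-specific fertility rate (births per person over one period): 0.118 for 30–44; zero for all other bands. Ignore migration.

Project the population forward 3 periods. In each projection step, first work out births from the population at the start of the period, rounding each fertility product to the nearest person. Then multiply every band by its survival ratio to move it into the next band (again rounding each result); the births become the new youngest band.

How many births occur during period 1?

460

Period 1:
Births: 3900 × 0.118 = 460
15–29: 8300 × 0.968 = 8034
30–44: 12100 × 0.987 = 11943
45–59: 3900 × 0.97 = 3783
60–74: 20000 × 0.981 = 19620
75–89: 12000 × 0.981 = 11772
Population now: 0–14=460, 15–29=8034, 30–44=11943, 45–59=3783, 60–74=19620, 75–89=11772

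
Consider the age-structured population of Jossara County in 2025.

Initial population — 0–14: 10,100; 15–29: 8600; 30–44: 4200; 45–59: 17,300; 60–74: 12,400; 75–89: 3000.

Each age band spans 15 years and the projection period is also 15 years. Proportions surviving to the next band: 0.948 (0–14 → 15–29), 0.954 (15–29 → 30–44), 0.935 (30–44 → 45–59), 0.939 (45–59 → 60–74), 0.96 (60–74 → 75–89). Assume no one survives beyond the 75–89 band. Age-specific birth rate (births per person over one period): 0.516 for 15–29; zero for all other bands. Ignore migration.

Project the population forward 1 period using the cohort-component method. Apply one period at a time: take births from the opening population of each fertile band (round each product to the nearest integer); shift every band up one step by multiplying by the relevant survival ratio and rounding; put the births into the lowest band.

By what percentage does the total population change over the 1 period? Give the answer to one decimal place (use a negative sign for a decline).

-2.4

Period 1.
Births: 8600 * 0.516 = 4438
15–29: 10100 * 0.948 = 9575
30–44: 8600 * 0.954 = 8204
45–59: 4200 * 0.935 = 3927
60–74: 17300 * 0.939 = 16245
75–89: 12400 * 0.96 = 11904
Population now: 0–14=4438, 15–29=9575, 30–44=8204, 45–59=3927, 60–74=16245, 75–89=11904
Total: 55600 → 54293; change = -1307; percentage change = -2.4%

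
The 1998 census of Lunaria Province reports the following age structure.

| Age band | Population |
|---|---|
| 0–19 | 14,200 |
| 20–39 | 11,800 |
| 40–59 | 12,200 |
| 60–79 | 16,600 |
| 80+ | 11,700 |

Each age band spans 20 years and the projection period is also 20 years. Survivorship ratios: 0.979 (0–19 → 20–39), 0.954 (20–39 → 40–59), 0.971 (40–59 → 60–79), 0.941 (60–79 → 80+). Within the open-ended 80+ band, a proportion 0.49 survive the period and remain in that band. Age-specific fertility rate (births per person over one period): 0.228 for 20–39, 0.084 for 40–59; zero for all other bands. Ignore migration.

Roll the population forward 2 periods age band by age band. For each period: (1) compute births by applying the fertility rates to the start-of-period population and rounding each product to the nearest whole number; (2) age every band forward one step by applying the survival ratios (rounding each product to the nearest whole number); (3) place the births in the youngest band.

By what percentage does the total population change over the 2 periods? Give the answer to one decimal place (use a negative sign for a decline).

-19.5

Let group 1 be 0–19 through group 5 = 80+.
Period 1.
Births: 11800 × 0.228 = 2690, 12200 × 0.084 = 1025 — total 3715
Group 2: 14200 × 0.979 = 13902
Group 3: 11800 × 0.954 = 11257
Group 4: 12200 × 0.971 = 11846
Group 5: 16600 × 0.941 + 11700 × 0.49 = 15621 + 5733 = 21354
Giving 3715 / 13902 / 11257 / 11846 / 21354.
Period 2.
Births: 13902 × 0.228 = 3170, 11257 × 0.084 = 946 — total 4116
Group 2: 3715 × 0.979 = 3637
Group 3: 13902 × 0.954 = 13263
Group 4: 11257 × 0.971 = 10931
Group 5: 11846 × 0.941 + 21354 × 0.49 = 11147 + 10463 = 21610
Giving 4116 / 3637 / 13263 / 10931 / 21610.
Total: 66500 → 53557; change = -12943; percentage change = -19.5%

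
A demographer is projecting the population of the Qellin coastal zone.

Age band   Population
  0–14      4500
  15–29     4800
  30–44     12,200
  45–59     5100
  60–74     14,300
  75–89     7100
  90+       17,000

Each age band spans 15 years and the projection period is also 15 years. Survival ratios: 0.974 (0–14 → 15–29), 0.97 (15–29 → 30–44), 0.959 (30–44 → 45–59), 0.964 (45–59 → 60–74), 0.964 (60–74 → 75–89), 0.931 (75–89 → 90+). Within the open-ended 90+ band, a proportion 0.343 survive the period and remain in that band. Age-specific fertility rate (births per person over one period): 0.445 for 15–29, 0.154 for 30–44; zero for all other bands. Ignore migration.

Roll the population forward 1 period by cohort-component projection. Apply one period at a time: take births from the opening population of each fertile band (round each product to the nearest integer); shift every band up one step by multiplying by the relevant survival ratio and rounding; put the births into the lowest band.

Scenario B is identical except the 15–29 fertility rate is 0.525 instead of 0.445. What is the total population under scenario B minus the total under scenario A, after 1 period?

[period 1]
Births: 4800 × 0.445 = 2136  |  12200 × 0.154 = 1879 ⇒ total 4015
15–29: 4500 × 0.974 = 4383
30–44: 4800 × 0.97 = 4656
45–59: 12200 × 0.959 = 11700
60–74: 5100 × 0.964 = 4916
75–89: 14300 × 0.964 = 13785
90+: 7100 × 0.931 + 17000 × 0.343 = 6610 + 5831 = 12441
→ [4015, 4383, 4656, 11700, 4916, 13785, 12441]
Scenario A total after 1 period: 55896
Scenario B projection —
[period 1]
Births: 4800 × 0.525 = 2520  |  12200 × 0.154 = 1879 ⇒ total 4399
15–29: 4500 × 0.974 = 4383
30–44: 4800 × 0.97 = 4656
45–59: 12200 × 0.959 = 11700
60–74: 5100 × 0.964 = 4916
75–89: 14300 × 0.964 = 13785
90+: 7100 × 0.931 + 17000 × 0.343 = 6610 + 5831 = 12441
→ [4399, 4383, 4656, 11700, 4916, 13785, 12441]
Scenario B total after 1 period: 56280
Difference B − A = 56280 − 55896 = 384

384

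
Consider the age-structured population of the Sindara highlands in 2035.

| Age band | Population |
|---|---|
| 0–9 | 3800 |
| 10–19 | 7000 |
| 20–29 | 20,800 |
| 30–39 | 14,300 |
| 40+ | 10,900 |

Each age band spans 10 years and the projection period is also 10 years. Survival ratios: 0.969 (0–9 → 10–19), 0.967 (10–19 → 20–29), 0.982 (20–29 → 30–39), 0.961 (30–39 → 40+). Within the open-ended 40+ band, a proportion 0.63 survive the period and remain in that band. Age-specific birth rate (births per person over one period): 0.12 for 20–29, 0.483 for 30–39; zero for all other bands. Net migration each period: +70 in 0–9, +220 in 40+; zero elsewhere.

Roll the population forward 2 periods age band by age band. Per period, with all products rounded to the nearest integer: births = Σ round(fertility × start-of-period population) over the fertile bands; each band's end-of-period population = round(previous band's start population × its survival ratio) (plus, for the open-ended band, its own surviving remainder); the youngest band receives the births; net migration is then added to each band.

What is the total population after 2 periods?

63105

After projecting period 1:
Births: 20800 × 0.12 = 2496, 14300 × 0.483 = 6907 → 9403
10–19: 3800 × 0.969 = 3682
20–29: 7000 × 0.967 = 6769
30–39: 20800 × 0.982 = 20426
40+: 14300 × 0.961 + 10900 × 0.63 = 13742 + 6867 = 20609
Net migration: 0–9 + 70 → 9473; 40+ + 220 → 20829
End of period: [9473, 3682, 6769, 20426, 20829]
After projecting period 2:
Births: 6769 × 0.12 = 812, 20426 × 0.483 = 9866 → 10678
10–19: 9473 × 0.969 = 9179
20–29: 3682 × 0.967 = 3560
30–39: 6769 × 0.982 = 6647
40+: 20426 × 0.961 + 20829 × 0.63 = 19629 + 13122 = 32751
Net migration: 0–9 + 70 → 10748; 40+ + 220 → 32971
End of period: [10748, 9179, 3560, 6647, 32971]
Total after period 2: 10748 + 9179 + 3560 + 6647 + 32971 = 63105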